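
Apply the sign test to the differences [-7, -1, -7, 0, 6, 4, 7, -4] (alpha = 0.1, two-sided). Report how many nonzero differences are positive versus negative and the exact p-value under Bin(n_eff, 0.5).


Step 1: Discard zero differences. Original n = 8; n_eff = number of nonzero differences = 7.
Nonzero differences (with sign): -7, -1, -7, +6, +4, +7, -4
Step 2: Count signs: positive = 3, negative = 4.
Step 3: Under H0: P(positive) = 0.5, so the number of positives S ~ Bin(7, 0.5).
Step 4: Two-sided exact p-value = sum of Bin(7,0.5) probabilities at or below the observed probability = 1.000000.
Step 5: alpha = 0.1. fail to reject H0.

n_eff = 7, pos = 3, neg = 4, p = 1.000000, fail to reject H0.


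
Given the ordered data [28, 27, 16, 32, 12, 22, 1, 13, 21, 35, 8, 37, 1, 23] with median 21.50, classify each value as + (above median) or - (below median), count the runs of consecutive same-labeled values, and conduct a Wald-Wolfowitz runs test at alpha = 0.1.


Step 1: Compute median = 21.50; label A = above, B = below.
Labels in order: AABABABBBABABA  (n_A = 7, n_B = 7)
Step 2: Count runs R = 11.
Step 3: Under H0 (random ordering), E[R] = 2*n_A*n_B/(n_A+n_B) + 1 = 2*7*7/14 + 1 = 8.0000.
        Var[R] = 2*n_A*n_B*(2*n_A*n_B - n_A - n_B) / ((n_A+n_B)^2 * (n_A+n_B-1)) = 8232/2548 = 3.2308.
        SD[R] = 1.7974.
Step 4: Continuity-corrected z = (R - 0.5 - E[R]) / SD[R] = (11 - 0.5 - 8.0000) / 1.7974 = 1.3909.
Step 5: Two-sided p-value via normal approximation = 2*(1 - Phi(|z|)) = 0.164264.
Step 6: alpha = 0.1. fail to reject H0.

R = 11, z = 1.3909, p = 0.164264, fail to reject H0.


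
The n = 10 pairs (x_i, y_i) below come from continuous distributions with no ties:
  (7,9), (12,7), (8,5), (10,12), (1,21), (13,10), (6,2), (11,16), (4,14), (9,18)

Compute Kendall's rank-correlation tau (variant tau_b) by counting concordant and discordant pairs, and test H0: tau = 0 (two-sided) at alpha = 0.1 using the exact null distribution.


Step 1: Enumerate the 45 unordered pairs (i,j) with i<j and classify each by sign(x_j-x_i) * sign(y_j-y_i).
  (1,2):dx=+5,dy=-2->D; (1,3):dx=+1,dy=-4->D; (1,4):dx=+3,dy=+3->C; (1,5):dx=-6,dy=+12->D
  (1,6):dx=+6,dy=+1->C; (1,7):dx=-1,dy=-7->C; (1,8):dx=+4,dy=+7->C; (1,9):dx=-3,dy=+5->D
  (1,10):dx=+2,dy=+9->C; (2,3):dx=-4,dy=-2->C; (2,4):dx=-2,dy=+5->D; (2,5):dx=-11,dy=+14->D
  (2,6):dx=+1,dy=+3->C; (2,7):dx=-6,dy=-5->C; (2,8):dx=-1,dy=+9->D; (2,9):dx=-8,dy=+7->D
  (2,10):dx=-3,dy=+11->D; (3,4):dx=+2,dy=+7->C; (3,5):dx=-7,dy=+16->D; (3,6):dx=+5,dy=+5->C
  (3,7):dx=-2,dy=-3->C; (3,8):dx=+3,dy=+11->C; (3,9):dx=-4,dy=+9->D; (3,10):dx=+1,dy=+13->C
  (4,5):dx=-9,dy=+9->D; (4,6):dx=+3,dy=-2->D; (4,7):dx=-4,dy=-10->C; (4,8):dx=+1,dy=+4->C
  (4,9):dx=-6,dy=+2->D; (4,10):dx=-1,dy=+6->D; (5,6):dx=+12,dy=-11->D; (5,7):dx=+5,dy=-19->D
  (5,8):dx=+10,dy=-5->D; (5,9):dx=+3,dy=-7->D; (5,10):dx=+8,dy=-3->D; (6,7):dx=-7,dy=-8->C
  (6,8):dx=-2,dy=+6->D; (6,9):dx=-9,dy=+4->D; (6,10):dx=-4,dy=+8->D; (7,8):dx=+5,dy=+14->C
  (7,9):dx=-2,dy=+12->D; (7,10):dx=+3,dy=+16->C; (8,9):dx=-7,dy=-2->C; (8,10):dx=-2,dy=+2->D
  (9,10):dx=+5,dy=+4->C
Step 2: C = 20, D = 25, total pairs = 45.
Step 3: tau = (C - D)/(n(n-1)/2) = (20 - 25)/45 = -0.111111.
Step 4: Exact two-sided p-value (enumerate n! = 3628800 permutations of y under H0): p = 0.727490.
Step 5: alpha = 0.1. fail to reject H0.

tau_b = -0.1111 (C=20, D=25), p = 0.727490, fail to reject H0.


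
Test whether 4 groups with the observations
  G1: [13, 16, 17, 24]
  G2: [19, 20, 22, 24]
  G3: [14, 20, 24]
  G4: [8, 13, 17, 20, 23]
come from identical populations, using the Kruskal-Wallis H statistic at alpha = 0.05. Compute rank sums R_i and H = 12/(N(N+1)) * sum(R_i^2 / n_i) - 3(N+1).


Step 1: Combine all N = 16 observations and assign midranks.
sorted (value, group, rank): (8,G4,1), (13,G1,2.5), (13,G4,2.5), (14,G3,4), (16,G1,5), (17,G1,6.5), (17,G4,6.5), (19,G2,8), (20,G2,10), (20,G3,10), (20,G4,10), (22,G2,12), (23,G4,13), (24,G1,15), (24,G2,15), (24,G3,15)
Step 2: Sum ranks within each group.
R_1 = 29 (n_1 = 4)
R_2 = 45 (n_2 = 4)
R_3 = 29 (n_3 = 3)
R_4 = 33 (n_4 = 5)
Step 3: H = 12/(N(N+1)) * sum(R_i^2/n_i) - 3(N+1)
     = 12/(16*17) * (29^2/4 + 45^2/4 + 29^2/3 + 33^2/5) - 3*17
     = 0.044118 * 1214.63 - 51
     = 2.586765.
Step 4: Ties present; correction factor C = 1 - 60/(16^3 - 16) = 0.985294. Corrected H = 2.586765 / 0.985294 = 2.625373.
Step 5: Under H0, H ~ chi^2(3); p-value = 0.453059.
Step 6: alpha = 0.05. fail to reject H0.

H = 2.6254, df = 3, p = 0.453059, fail to reject H0.


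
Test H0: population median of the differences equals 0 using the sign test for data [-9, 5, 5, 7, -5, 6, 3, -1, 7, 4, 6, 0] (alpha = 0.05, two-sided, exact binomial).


Step 1: Discard zero differences. Original n = 12; n_eff = number of nonzero differences = 11.
Nonzero differences (with sign): -9, +5, +5, +7, -5, +6, +3, -1, +7, +4, +6
Step 2: Count signs: positive = 8, negative = 3.
Step 3: Under H0: P(positive) = 0.5, so the number of positives S ~ Bin(11, 0.5).
Step 4: Two-sided exact p-value = sum of Bin(11,0.5) probabilities at or below the observed probability = 0.226562.
Step 5: alpha = 0.05. fail to reject H0.

n_eff = 11, pos = 8, neg = 3, p = 0.226562, fail to reject H0.


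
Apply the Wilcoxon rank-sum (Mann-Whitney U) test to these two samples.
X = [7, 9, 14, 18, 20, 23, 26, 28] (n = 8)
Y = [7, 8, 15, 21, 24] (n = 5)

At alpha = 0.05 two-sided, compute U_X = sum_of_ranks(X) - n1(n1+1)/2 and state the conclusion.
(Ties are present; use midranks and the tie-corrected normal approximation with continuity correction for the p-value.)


Step 1: Combine and sort all 13 observations; assign midranks.
sorted (value, group): (7,X), (7,Y), (8,Y), (9,X), (14,X), (15,Y), (18,X), (20,X), (21,Y), (23,X), (24,Y), (26,X), (28,X)
ranks: 7->1.5, 7->1.5, 8->3, 9->4, 14->5, 15->6, 18->7, 20->8, 21->9, 23->10, 24->11, 26->12, 28->13
Step 2: Rank sum for X: R1 = 1.5 + 4 + 5 + 7 + 8 + 10 + 12 + 13 = 60.5.
Step 3: U_X = R1 - n1(n1+1)/2 = 60.5 - 8*9/2 = 60.5 - 36 = 24.5.
       U_Y = n1*n2 - U_X = 40 - 24.5 = 15.5.
Step 4: Ties are present, so use the tie-corrected normal approximation (with continuity correction) for the p-value.
Step 5: p-value = 0.557643; compare to alpha = 0.05. fail to reject H0.

U_X = 24.5, p = 0.557643, fail to reject H0 at alpha = 0.05.


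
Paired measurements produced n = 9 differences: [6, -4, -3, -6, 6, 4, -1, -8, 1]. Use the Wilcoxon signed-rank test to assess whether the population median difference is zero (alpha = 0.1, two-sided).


Step 1: Drop any zero differences (none here) and take |d_i|.
|d| = [6, 4, 3, 6, 6, 4, 1, 8, 1]
Step 2: Midrank |d_i| (ties get averaged ranks).
ranks: |6|->7, |4|->4.5, |3|->3, |6|->7, |6|->7, |4|->4.5, |1|->1.5, |8|->9, |1|->1.5
Step 3: Attach original signs; sum ranks with positive sign and with negative sign.
W+ = 7 + 7 + 4.5 + 1.5 = 20
W- = 4.5 + 3 + 7 + 1.5 + 9 = 25
(Check: W+ + W- = 45 should equal n(n+1)/2 = 45.)
Step 4: Test statistic W = min(W+, W-) = 20.
Step 5: Ties in |d|, so use the tie-corrected normal approximation.
        E[W] = n(n+1)/4 = 9*10/4 = 22.5.
        Tie groups: |d|=1 (t=2), |d|=4 (t=2), |d|=6 (t=3); sum(t^3 - t) = 36.
        Var[W] = n(n+1)(2n+1)/24 - sum(t^3-t)/48 = 1710/24 - 36/48 = 70.5.
        z = (W - E[W]) / sqrt(Var[W]) = (20 - 22.5) / 8.3964 = -0.2977.
        Two-sided p = 2*Phi(z) = 0.765897.
Step 6: alpha = 0.1. fail to reject H0.

W+ = 20, W- = 25, W = min = 20, p = 0.765897, fail to reject H0.


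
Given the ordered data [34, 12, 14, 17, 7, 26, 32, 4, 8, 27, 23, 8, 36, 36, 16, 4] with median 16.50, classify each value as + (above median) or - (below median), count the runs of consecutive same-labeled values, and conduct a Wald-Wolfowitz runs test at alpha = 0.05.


Step 1: Compute median = 16.50; label A = above, B = below.
Labels in order: ABBABAABBAABAABB  (n_A = 8, n_B = 8)
Step 2: Count runs R = 10.
Step 3: Under H0 (random ordering), E[R] = 2*n_A*n_B/(n_A+n_B) + 1 = 2*8*8/16 + 1 = 9.0000.
        Var[R] = 2*n_A*n_B*(2*n_A*n_B - n_A - n_B) / ((n_A+n_B)^2 * (n_A+n_B-1)) = 14336/3840 = 3.7333.
        SD[R] = 1.9322.
Step 4: Continuity-corrected z = (R - 0.5 - E[R]) / SD[R] = (10 - 0.5 - 9.0000) / 1.9322 = 0.2588.
Step 5: Two-sided p-value via normal approximation = 2*(1 - Phi(|z|)) = 0.795809.
Step 6: alpha = 0.05. fail to reject H0.

R = 10, z = 0.2588, p = 0.795809, fail to reject H0.


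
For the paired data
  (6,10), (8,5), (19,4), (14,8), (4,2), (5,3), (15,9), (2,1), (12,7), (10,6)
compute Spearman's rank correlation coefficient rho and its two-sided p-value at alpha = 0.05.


Step 1: Rank x and y separately (midranks; no ties here).
rank(x): 6->4, 8->5, 19->10, 14->8, 4->2, 5->3, 15->9, 2->1, 12->7, 10->6
rank(y): 10->10, 5->5, 4->4, 8->8, 2->2, 3->3, 9->9, 1->1, 7->7, 6->6
Step 2: d_i = R_x(i) - R_y(i); compute d_i^2.
  (4-10)^2=36, (5-5)^2=0, (10-4)^2=36, (8-8)^2=0, (2-2)^2=0, (3-3)^2=0, (9-9)^2=0, (1-1)^2=0, (7-7)^2=0, (6-6)^2=0
sum(d^2) = 72.
Step 3: rho = 1 - 6*72 / (10*(10^2 - 1)) = 1 - 432/990 = 0.563636.
Step 4: Under H0, t = rho * sqrt((n-2)/(1-rho^2)) = 1.9300 ~ t(8).
Step 5: Two-sided p-value from the t-distribution with 8 df = 0.089724.
Step 6: alpha = 0.05. fail to reject H0.

rho = 0.5636, p = 0.089724, fail to reject H0 at alpha = 0.05.


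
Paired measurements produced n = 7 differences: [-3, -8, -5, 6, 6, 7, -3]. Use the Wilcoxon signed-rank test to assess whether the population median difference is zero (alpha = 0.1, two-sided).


Step 1: Drop any zero differences (none here) and take |d_i|.
|d| = [3, 8, 5, 6, 6, 7, 3]
Step 2: Midrank |d_i| (ties get averaged ranks).
ranks: |3|->1.5, |8|->7, |5|->3, |6|->4.5, |6|->4.5, |7|->6, |3|->1.5
Step 3: Attach original signs; sum ranks with positive sign and with negative sign.
W+ = 4.5 + 4.5 + 6 = 15
W- = 1.5 + 7 + 3 + 1.5 = 13
(Check: W+ + W- = 28 should equal n(n+1)/2 = 28.)
Step 4: Test statistic W = min(W+, W-) = 13.
Step 5: Ties in |d|, so use the tie-corrected normal approximation.
        E[W] = n(n+1)/4 = 7*8/4 = 14.
        Tie groups: |d|=3 (t=2), |d|=6 (t=2); sum(t^3 - t) = 12.
        Var[W] = n(n+1)(2n+1)/24 - sum(t^3-t)/48 = 840/24 - 12/48 = 34.75.
        z = (W - E[W]) / sqrt(Var[W]) = (13 - 14) / 5.8949 = -0.1696.
        Two-sided p = 2*Phi(z) = 0.865295.
Step 6: alpha = 0.1. fail to reject H0.

W+ = 15, W- = 13, W = min = 13, p = 0.865295, fail to reject H0.


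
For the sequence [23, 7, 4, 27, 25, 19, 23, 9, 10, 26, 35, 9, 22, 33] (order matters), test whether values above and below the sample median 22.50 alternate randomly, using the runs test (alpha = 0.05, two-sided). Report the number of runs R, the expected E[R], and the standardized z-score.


Step 1: Compute median = 22.50; label A = above, B = below.
Labels in order: ABBAABABBAABBA  (n_A = 7, n_B = 7)
Step 2: Count runs R = 9.
Step 3: Under H0 (random ordering), E[R] = 2*n_A*n_B/(n_A+n_B) + 1 = 2*7*7/14 + 1 = 8.0000.
        Var[R] = 2*n_A*n_B*(2*n_A*n_B - n_A - n_B) / ((n_A+n_B)^2 * (n_A+n_B-1)) = 8232/2548 = 3.2308.
        SD[R] = 1.7974.
Step 4: Continuity-corrected z = (R - 0.5 - E[R]) / SD[R] = (9 - 0.5 - 8.0000) / 1.7974 = 0.2782.
Step 5: Two-sided p-value via normal approximation = 2*(1 - Phi(|z|)) = 0.780879.
Step 6: alpha = 0.05. fail to reject H0.

R = 9, z = 0.2782, p = 0.780879, fail to reject H0.


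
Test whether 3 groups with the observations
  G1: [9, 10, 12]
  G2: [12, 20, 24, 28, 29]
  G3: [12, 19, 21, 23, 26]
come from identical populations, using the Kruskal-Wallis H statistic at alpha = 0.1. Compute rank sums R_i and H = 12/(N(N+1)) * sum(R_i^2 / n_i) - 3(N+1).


Step 1: Combine all N = 13 observations and assign midranks.
sorted (value, group, rank): (9,G1,1), (10,G1,2), (12,G1,4), (12,G2,4), (12,G3,4), (19,G3,6), (20,G2,7), (21,G3,8), (23,G3,9), (24,G2,10), (26,G3,11), (28,G2,12), (29,G2,13)
Step 2: Sum ranks within each group.
R_1 = 7 (n_1 = 3)
R_2 = 46 (n_2 = 5)
R_3 = 38 (n_3 = 5)
Step 3: H = 12/(N(N+1)) * sum(R_i^2/n_i) - 3(N+1)
     = 12/(13*14) * (7^2/3 + 46^2/5 + 38^2/5) - 3*14
     = 0.065934 * 728.333 - 42
     = 6.021978.
Step 4: Ties present; correction factor C = 1 - 24/(13^3 - 13) = 0.989011. Corrected H = 6.021978 / 0.989011 = 6.088889.
Step 5: Under H0, H ~ chi^2(2); p-value = 0.047623.
Step 6: alpha = 0.1. reject H0.

H = 6.0889, df = 2, p = 0.047623, reject H0.


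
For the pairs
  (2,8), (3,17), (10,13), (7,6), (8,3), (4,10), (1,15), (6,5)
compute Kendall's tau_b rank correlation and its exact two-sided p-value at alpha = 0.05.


Step 1: Enumerate the 28 unordered pairs (i,j) with i<j and classify each by sign(x_j-x_i) * sign(y_j-y_i).
  (1,2):dx=+1,dy=+9->C; (1,3):dx=+8,dy=+5->C; (1,4):dx=+5,dy=-2->D; (1,5):dx=+6,dy=-5->D
  (1,6):dx=+2,dy=+2->C; (1,7):dx=-1,dy=+7->D; (1,8):dx=+4,dy=-3->D; (2,3):dx=+7,dy=-4->D
  (2,4):dx=+4,dy=-11->D; (2,5):dx=+5,dy=-14->D; (2,6):dx=+1,dy=-7->D; (2,7):dx=-2,dy=-2->C
  (2,8):dx=+3,dy=-12->D; (3,4):dx=-3,dy=-7->C; (3,5):dx=-2,dy=-10->C; (3,6):dx=-6,dy=-3->C
  (3,7):dx=-9,dy=+2->D; (3,8):dx=-4,dy=-8->C; (4,5):dx=+1,dy=-3->D; (4,6):dx=-3,dy=+4->D
  (4,7):dx=-6,dy=+9->D; (4,8):dx=-1,dy=-1->C; (5,6):dx=-4,dy=+7->D; (5,7):dx=-7,dy=+12->D
  (5,8):dx=-2,dy=+2->D; (6,7):dx=-3,dy=+5->D; (6,8):dx=+2,dy=-5->D; (7,8):dx=+5,dy=-10->D
Step 2: C = 9, D = 19, total pairs = 28.
Step 3: tau = (C - D)/(n(n-1)/2) = (9 - 19)/28 = -0.357143.
Step 4: Exact two-sided p-value (enumerate n! = 40320 permutations of y under H0): p = 0.275099.
Step 5: alpha = 0.05. fail to reject H0.

tau_b = -0.3571 (C=9, D=19), p = 0.275099, fail to reject H0.


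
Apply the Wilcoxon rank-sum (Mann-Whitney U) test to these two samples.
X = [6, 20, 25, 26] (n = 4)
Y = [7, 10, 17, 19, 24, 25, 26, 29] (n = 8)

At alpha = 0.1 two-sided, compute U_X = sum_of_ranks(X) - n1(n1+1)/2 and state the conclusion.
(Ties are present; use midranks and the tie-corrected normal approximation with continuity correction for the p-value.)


Step 1: Combine and sort all 12 observations; assign midranks.
sorted (value, group): (6,X), (7,Y), (10,Y), (17,Y), (19,Y), (20,X), (24,Y), (25,X), (25,Y), (26,X), (26,Y), (29,Y)
ranks: 6->1, 7->2, 10->3, 17->4, 19->5, 20->6, 24->7, 25->8.5, 25->8.5, 26->10.5, 26->10.5, 29->12
Step 2: Rank sum for X: R1 = 1 + 6 + 8.5 + 10.5 = 26.
Step 3: U_X = R1 - n1(n1+1)/2 = 26 - 4*5/2 = 26 - 10 = 16.
       U_Y = n1*n2 - U_X = 32 - 16 = 16.
Step 4: Ties are present, so use the tie-corrected normal approximation (with continuity correction) for the p-value.
Step 5: p-value = 1.000000; compare to alpha = 0.1. fail to reject H0.

U_X = 16, p = 1.000000, fail to reject H0 at alpha = 0.1.


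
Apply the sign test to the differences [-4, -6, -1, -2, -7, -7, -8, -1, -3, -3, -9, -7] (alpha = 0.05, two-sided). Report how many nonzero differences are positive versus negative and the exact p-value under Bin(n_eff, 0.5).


Step 1: Discard zero differences. Original n = 12; n_eff = number of nonzero differences = 12.
Nonzero differences (with sign): -4, -6, -1, -2, -7, -7, -8, -1, -3, -3, -9, -7
Step 2: Count signs: positive = 0, negative = 12.
Step 3: Under H0: P(positive) = 0.5, so the number of positives S ~ Bin(12, 0.5).
Step 4: Two-sided exact p-value = sum of Bin(12,0.5) probabilities at or below the observed probability = 0.000488.
Step 5: alpha = 0.05. reject H0.

n_eff = 12, pos = 0, neg = 12, p = 0.000488, reject H0.


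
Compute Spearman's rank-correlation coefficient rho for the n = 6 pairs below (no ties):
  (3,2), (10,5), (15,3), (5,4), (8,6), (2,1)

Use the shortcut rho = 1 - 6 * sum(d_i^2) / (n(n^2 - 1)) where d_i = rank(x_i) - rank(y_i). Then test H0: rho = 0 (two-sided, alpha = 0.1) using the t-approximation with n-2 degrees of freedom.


Step 1: Rank x and y separately (midranks; no ties here).
rank(x): 3->2, 10->5, 15->6, 5->3, 8->4, 2->1
rank(y): 2->2, 5->5, 3->3, 4->4, 6->6, 1->1
Step 2: d_i = R_x(i) - R_y(i); compute d_i^2.
  (2-2)^2=0, (5-5)^2=0, (6-3)^2=9, (3-4)^2=1, (4-6)^2=4, (1-1)^2=0
sum(d^2) = 14.
Step 3: rho = 1 - 6*14 / (6*(6^2 - 1)) = 1 - 84/210 = 0.600000.
Step 4: Under H0, t = rho * sqrt((n-2)/(1-rho^2)) = 1.5000 ~ t(4).
Step 5: Two-sided p-value from the t-distribution with 4 df = 0.208000.
Step 6: alpha = 0.1. fail to reject H0.

rho = 0.6000, p = 0.208000, fail to reject H0 at alpha = 0.1.


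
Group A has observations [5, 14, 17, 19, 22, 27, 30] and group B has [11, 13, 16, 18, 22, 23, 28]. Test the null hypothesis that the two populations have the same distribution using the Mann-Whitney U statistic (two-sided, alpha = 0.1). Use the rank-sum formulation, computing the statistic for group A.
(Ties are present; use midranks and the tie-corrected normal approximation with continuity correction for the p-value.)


Step 1: Combine and sort all 14 observations; assign midranks.
sorted (value, group): (5,X), (11,Y), (13,Y), (14,X), (16,Y), (17,X), (18,Y), (19,X), (22,X), (22,Y), (23,Y), (27,X), (28,Y), (30,X)
ranks: 5->1, 11->2, 13->3, 14->4, 16->5, 17->6, 18->7, 19->8, 22->9.5, 22->9.5, 23->11, 27->12, 28->13, 30->14
Step 2: Rank sum for X: R1 = 1 + 4 + 6 + 8 + 9.5 + 12 + 14 = 54.5.
Step 3: U_X = R1 - n1(n1+1)/2 = 54.5 - 7*8/2 = 54.5 - 28 = 26.5.
       U_Y = n1*n2 - U_X = 49 - 26.5 = 22.5.
Step 4: Ties are present, so use the tie-corrected normal approximation (with continuity correction) for the p-value.
Step 5: p-value = 0.847841; compare to alpha = 0.1. fail to reject H0.

U_X = 26.5, p = 0.847841, fail to reject H0 at alpha = 0.1.


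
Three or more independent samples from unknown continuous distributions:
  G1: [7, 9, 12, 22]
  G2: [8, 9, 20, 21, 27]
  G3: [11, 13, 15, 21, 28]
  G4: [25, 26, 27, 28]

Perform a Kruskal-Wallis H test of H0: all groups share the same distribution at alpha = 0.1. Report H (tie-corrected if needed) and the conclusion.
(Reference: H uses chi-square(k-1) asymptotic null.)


Step 1: Combine all N = 18 observations and assign midranks.
sorted (value, group, rank): (7,G1,1), (8,G2,2), (9,G1,3.5), (9,G2,3.5), (11,G3,5), (12,G1,6), (13,G3,7), (15,G3,8), (20,G2,9), (21,G2,10.5), (21,G3,10.5), (22,G1,12), (25,G4,13), (26,G4,14), (27,G2,15.5), (27,G4,15.5), (28,G3,17.5), (28,G4,17.5)
Step 2: Sum ranks within each group.
R_1 = 22.5 (n_1 = 4)
R_2 = 40.5 (n_2 = 5)
R_3 = 48 (n_3 = 5)
R_4 = 60 (n_4 = 4)
Step 3: H = 12/(N(N+1)) * sum(R_i^2/n_i) - 3(N+1)
     = 12/(18*19) * (22.5^2/4 + 40.5^2/5 + 48^2/5 + 60^2/4) - 3*19
     = 0.035088 * 1815.41 - 57
     = 6.698684.
Step 4: Ties present; correction factor C = 1 - 24/(18^3 - 18) = 0.995872. Corrected H = 6.698684 / 0.995872 = 6.726451.
Step 5: Under H0, H ~ chi^2(3); p-value = 0.081147.
Step 6: alpha = 0.1. reject H0.

H = 6.7265, df = 3, p = 0.081147, reject H0.


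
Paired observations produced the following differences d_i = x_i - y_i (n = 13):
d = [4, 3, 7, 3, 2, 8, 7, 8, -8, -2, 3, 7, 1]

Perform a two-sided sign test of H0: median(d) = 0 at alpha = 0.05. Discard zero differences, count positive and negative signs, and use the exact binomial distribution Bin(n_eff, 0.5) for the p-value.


Step 1: Discard zero differences. Original n = 13; n_eff = number of nonzero differences = 13.
Nonzero differences (with sign): +4, +3, +7, +3, +2, +8, +7, +8, -8, -2, +3, +7, +1
Step 2: Count signs: positive = 11, negative = 2.
Step 3: Under H0: P(positive) = 0.5, so the number of positives S ~ Bin(13, 0.5).
Step 4: Two-sided exact p-value = sum of Bin(13,0.5) probabilities at or below the observed probability = 0.022461.
Step 5: alpha = 0.05. reject H0.

n_eff = 13, pos = 11, neg = 2, p = 0.022461, reject H0.


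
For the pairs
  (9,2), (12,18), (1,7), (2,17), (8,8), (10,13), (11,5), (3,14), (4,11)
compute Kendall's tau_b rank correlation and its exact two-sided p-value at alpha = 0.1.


Step 1: Enumerate the 36 unordered pairs (i,j) with i<j and classify each by sign(x_j-x_i) * sign(y_j-y_i).
  (1,2):dx=+3,dy=+16->C; (1,3):dx=-8,dy=+5->D; (1,4):dx=-7,dy=+15->D; (1,5):dx=-1,dy=+6->D
  (1,6):dx=+1,dy=+11->C; (1,7):dx=+2,dy=+3->C; (1,8):dx=-6,dy=+12->D; (1,9):dx=-5,dy=+9->D
  (2,3):dx=-11,dy=-11->C; (2,4):dx=-10,dy=-1->C; (2,5):dx=-4,dy=-10->C; (2,6):dx=-2,dy=-5->C
  (2,7):dx=-1,dy=-13->C; (2,8):dx=-9,dy=-4->C; (2,9):dx=-8,dy=-7->C; (3,4):dx=+1,dy=+10->C
  (3,5):dx=+7,dy=+1->C; (3,6):dx=+9,dy=+6->C; (3,7):dx=+10,dy=-2->D; (3,8):dx=+2,dy=+7->C
  (3,9):dx=+3,dy=+4->C; (4,5):dx=+6,dy=-9->D; (4,6):dx=+8,dy=-4->D; (4,7):dx=+9,dy=-12->D
  (4,8):dx=+1,dy=-3->D; (4,9):dx=+2,dy=-6->D; (5,6):dx=+2,dy=+5->C; (5,7):dx=+3,dy=-3->D
  (5,8):dx=-5,dy=+6->D; (5,9):dx=-4,dy=+3->D; (6,7):dx=+1,dy=-8->D; (6,8):dx=-7,dy=+1->D
  (6,9):dx=-6,dy=-2->C; (7,8):dx=-8,dy=+9->D; (7,9):dx=-7,dy=+6->D; (8,9):dx=+1,dy=-3->D
Step 2: C = 17, D = 19, total pairs = 36.
Step 3: tau = (C - D)/(n(n-1)/2) = (17 - 19)/36 = -0.055556.
Step 4: Exact two-sided p-value (enumerate n! = 362880 permutations of y under H0): p = 0.919455.
Step 5: alpha = 0.1. fail to reject H0.

tau_b = -0.0556 (C=17, D=19), p = 0.919455, fail to reject H0.


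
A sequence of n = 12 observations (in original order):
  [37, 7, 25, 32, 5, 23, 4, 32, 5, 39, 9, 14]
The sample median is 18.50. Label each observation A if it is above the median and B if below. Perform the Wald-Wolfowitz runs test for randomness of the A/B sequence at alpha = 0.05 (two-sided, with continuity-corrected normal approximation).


Step 1: Compute median = 18.50; label A = above, B = below.
Labels in order: ABAABABABABB  (n_A = 6, n_B = 6)
Step 2: Count runs R = 10.
Step 3: Under H0 (random ordering), E[R] = 2*n_A*n_B/(n_A+n_B) + 1 = 2*6*6/12 + 1 = 7.0000.
        Var[R] = 2*n_A*n_B*(2*n_A*n_B - n_A - n_B) / ((n_A+n_B)^2 * (n_A+n_B-1)) = 4320/1584 = 2.7273.
        SD[R] = 1.6514.
Step 4: Continuity-corrected z = (R - 0.5 - E[R]) / SD[R] = (10 - 0.5 - 7.0000) / 1.6514 = 1.5138.
Step 5: Two-sided p-value via normal approximation = 2*(1 - Phi(|z|)) = 0.130070.
Step 6: alpha = 0.05. fail to reject H0.

R = 10, z = 1.5138, p = 0.130070, fail to reject H0.


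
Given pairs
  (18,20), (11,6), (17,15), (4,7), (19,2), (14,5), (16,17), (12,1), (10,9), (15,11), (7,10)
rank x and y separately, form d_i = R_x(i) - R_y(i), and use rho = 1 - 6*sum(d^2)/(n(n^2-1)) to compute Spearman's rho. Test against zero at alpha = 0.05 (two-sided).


Step 1: Rank x and y separately (midranks; no ties here).
rank(x): 18->10, 11->4, 17->9, 4->1, 19->11, 14->6, 16->8, 12->5, 10->3, 15->7, 7->2
rank(y): 20->11, 6->4, 15->9, 7->5, 2->2, 5->3, 17->10, 1->1, 9->6, 11->8, 10->7
Step 2: d_i = R_x(i) - R_y(i); compute d_i^2.
  (10-11)^2=1, (4-4)^2=0, (9-9)^2=0, (1-5)^2=16, (11-2)^2=81, (6-3)^2=9, (8-10)^2=4, (5-1)^2=16, (3-6)^2=9, (7-8)^2=1, (2-7)^2=25
sum(d^2) = 162.
Step 3: rho = 1 - 6*162 / (11*(11^2 - 1)) = 1 - 972/1320 = 0.263636.
Step 4: Under H0, t = rho * sqrt((n-2)/(1-rho^2)) = 0.8199 ~ t(9).
Step 5: Two-sided p-value from the t-distribution with 9 df = 0.433441.
Step 6: alpha = 0.05. fail to reject H0.

rho = 0.2636, p = 0.433441, fail to reject H0 at alpha = 0.05.


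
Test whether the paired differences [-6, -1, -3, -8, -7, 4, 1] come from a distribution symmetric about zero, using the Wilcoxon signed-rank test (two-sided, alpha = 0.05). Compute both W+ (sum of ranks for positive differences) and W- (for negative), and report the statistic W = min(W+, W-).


Step 1: Drop any zero differences (none here) and take |d_i|.
|d| = [6, 1, 3, 8, 7, 4, 1]
Step 2: Midrank |d_i| (ties get averaged ranks).
ranks: |6|->5, |1|->1.5, |3|->3, |8|->7, |7|->6, |4|->4, |1|->1.5
Step 3: Attach original signs; sum ranks with positive sign and with negative sign.
W+ = 4 + 1.5 = 5.5
W- = 5 + 1.5 + 3 + 7 + 6 = 22.5
(Check: W+ + W- = 28 should equal n(n+1)/2 = 28.)
Step 4: Test statistic W = min(W+, W-) = 5.5.
Step 5: Ties in |d|, so use the tie-corrected normal approximation.
        E[W] = n(n+1)/4 = 7*8/4 = 14.
        Tie groups: |d|=1 (t=2); sum(t^3 - t) = 6.
        Var[W] = n(n+1)(2n+1)/24 - sum(t^3-t)/48 = 840/24 - 6/48 = 34.875.
        z = (W - E[W]) / sqrt(Var[W]) = (5.5 - 14) / 5.9055 = -1.4393.
        Two-sided p = 2*Phi(z) = 0.150056.
Step 6: alpha = 0.05. fail to reject H0.

W+ = 5.5, W- = 22.5, W = min = 5.5, p = 0.150056, fail to reject H0.


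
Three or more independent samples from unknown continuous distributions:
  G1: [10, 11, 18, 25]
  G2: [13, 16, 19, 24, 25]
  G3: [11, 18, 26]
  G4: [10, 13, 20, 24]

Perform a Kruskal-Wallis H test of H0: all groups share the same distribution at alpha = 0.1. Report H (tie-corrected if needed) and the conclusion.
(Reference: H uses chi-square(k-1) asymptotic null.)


Step 1: Combine all N = 16 observations and assign midranks.
sorted (value, group, rank): (10,G1,1.5), (10,G4,1.5), (11,G1,3.5), (11,G3,3.5), (13,G2,5.5), (13,G4,5.5), (16,G2,7), (18,G1,8.5), (18,G3,8.5), (19,G2,10), (20,G4,11), (24,G2,12.5), (24,G4,12.5), (25,G1,14.5), (25,G2,14.5), (26,G3,16)
Step 2: Sum ranks within each group.
R_1 = 28 (n_1 = 4)
R_2 = 49.5 (n_2 = 5)
R_3 = 28 (n_3 = 3)
R_4 = 30.5 (n_4 = 4)
Step 3: H = 12/(N(N+1)) * sum(R_i^2/n_i) - 3(N+1)
     = 12/(16*17) * (28^2/4 + 49.5^2/5 + 28^2/3 + 30.5^2/4) - 3*17
     = 0.044118 * 1179.95 - 51
     = 1.056434.
Step 4: Ties present; correction factor C = 1 - 36/(16^3 - 16) = 0.991176. Corrected H = 1.056434 / 0.991176 = 1.065838.
Step 5: Under H0, H ~ chi^2(3); p-value = 0.785327.
Step 6: alpha = 0.1. fail to reject H0.

H = 1.0658, df = 3, p = 0.785327, fail to reject H0.


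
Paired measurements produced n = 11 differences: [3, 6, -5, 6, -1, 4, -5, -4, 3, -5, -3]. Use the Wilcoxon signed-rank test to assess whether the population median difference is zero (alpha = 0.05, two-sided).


Step 1: Drop any zero differences (none here) and take |d_i|.
|d| = [3, 6, 5, 6, 1, 4, 5, 4, 3, 5, 3]
Step 2: Midrank |d_i| (ties get averaged ranks).
ranks: |3|->3, |6|->10.5, |5|->8, |6|->10.5, |1|->1, |4|->5.5, |5|->8, |4|->5.5, |3|->3, |5|->8, |3|->3
Step 3: Attach original signs; sum ranks with positive sign and with negative sign.
W+ = 3 + 10.5 + 10.5 + 5.5 + 3 = 32.5
W- = 8 + 1 + 8 + 5.5 + 8 + 3 = 33.5
(Check: W+ + W- = 66 should equal n(n+1)/2 = 66.)
Step 4: Test statistic W = min(W+, W-) = 32.5.
Step 5: Ties in |d|, so use the tie-corrected normal approximation.
        E[W] = n(n+1)/4 = 11*12/4 = 33.
        Tie groups: |d|=3 (t=3), |d|=4 (t=2), |d|=5 (t=3), |d|=6 (t=2); sum(t^3 - t) = 60.
        Var[W] = n(n+1)(2n+1)/24 - sum(t^3-t)/48 = 3036/24 - 60/48 = 125.25.
        z = (W - E[W]) / sqrt(Var[W]) = (32.5 - 33) / 11.1915 = -0.0447.
        Two-sided p = 2*Phi(z) = 0.964365.
Step 6: alpha = 0.05. fail to reject H0.

W+ = 32.5, W- = 33.5, W = min = 32.5, p = 0.964365, fail to reject H0.


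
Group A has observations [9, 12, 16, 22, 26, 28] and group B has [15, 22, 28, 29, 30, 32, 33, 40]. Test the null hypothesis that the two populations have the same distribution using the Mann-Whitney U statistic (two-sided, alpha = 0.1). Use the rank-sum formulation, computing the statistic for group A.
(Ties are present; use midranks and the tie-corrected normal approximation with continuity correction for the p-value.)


Step 1: Combine and sort all 14 observations; assign midranks.
sorted (value, group): (9,X), (12,X), (15,Y), (16,X), (22,X), (22,Y), (26,X), (28,X), (28,Y), (29,Y), (30,Y), (32,Y), (33,Y), (40,Y)
ranks: 9->1, 12->2, 15->3, 16->4, 22->5.5, 22->5.5, 26->7, 28->8.5, 28->8.5, 29->10, 30->11, 32->12, 33->13, 40->14
Step 2: Rank sum for X: R1 = 1 + 2 + 4 + 5.5 + 7 + 8.5 = 28.
Step 3: U_X = R1 - n1(n1+1)/2 = 28 - 6*7/2 = 28 - 21 = 7.
       U_Y = n1*n2 - U_X = 48 - 7 = 41.
Step 4: Ties are present, so use the tie-corrected normal approximation (with continuity correction) for the p-value.
Step 5: p-value = 0.032774; compare to alpha = 0.1. reject H0.

U_X = 7, p = 0.032774, reject H0 at alpha = 0.1.


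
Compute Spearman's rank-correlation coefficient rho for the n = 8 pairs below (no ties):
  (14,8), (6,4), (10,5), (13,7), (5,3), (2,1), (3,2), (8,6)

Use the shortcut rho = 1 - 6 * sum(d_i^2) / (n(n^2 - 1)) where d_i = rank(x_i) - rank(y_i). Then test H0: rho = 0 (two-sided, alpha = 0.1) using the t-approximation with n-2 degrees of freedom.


Step 1: Rank x and y separately (midranks; no ties here).
rank(x): 14->8, 6->4, 10->6, 13->7, 5->3, 2->1, 3->2, 8->5
rank(y): 8->8, 4->4, 5->5, 7->7, 3->3, 1->1, 2->2, 6->6
Step 2: d_i = R_x(i) - R_y(i); compute d_i^2.
  (8-8)^2=0, (4-4)^2=0, (6-5)^2=1, (7-7)^2=0, (3-3)^2=0, (1-1)^2=0, (2-2)^2=0, (5-6)^2=1
sum(d^2) = 2.
Step 3: rho = 1 - 6*2 / (8*(8^2 - 1)) = 1 - 12/504 = 0.976190.
Step 4: Under H0, t = rho * sqrt((n-2)/(1-rho^2)) = 11.0235 ~ t(6).
Step 5: Two-sided p-value from the t-distribution with 6 df = 0.000033.
Step 6: alpha = 0.1. reject H0.

rho = 0.9762, p = 0.000033, reject H0 at alpha = 0.1.


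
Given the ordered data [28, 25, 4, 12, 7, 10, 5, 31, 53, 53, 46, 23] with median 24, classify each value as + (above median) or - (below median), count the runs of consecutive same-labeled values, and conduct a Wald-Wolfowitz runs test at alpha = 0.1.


Step 1: Compute median = 24; label A = above, B = below.
Labels in order: AABBBBBAAAAB  (n_A = 6, n_B = 6)
Step 2: Count runs R = 4.
Step 3: Under H0 (random ordering), E[R] = 2*n_A*n_B/(n_A+n_B) + 1 = 2*6*6/12 + 1 = 7.0000.
        Var[R] = 2*n_A*n_B*(2*n_A*n_B - n_A - n_B) / ((n_A+n_B)^2 * (n_A+n_B-1)) = 4320/1584 = 2.7273.
        SD[R] = 1.6514.
Step 4: Continuity-corrected z = (R + 0.5 - E[R]) / SD[R] = (4 + 0.5 - 7.0000) / 1.6514 = -1.5138.
Step 5: Two-sided p-value via normal approximation = 2*(1 - Phi(|z|)) = 0.130070.
Step 6: alpha = 0.1. fail to reject H0.

R = 4, z = -1.5138, p = 0.130070, fail to reject H0.


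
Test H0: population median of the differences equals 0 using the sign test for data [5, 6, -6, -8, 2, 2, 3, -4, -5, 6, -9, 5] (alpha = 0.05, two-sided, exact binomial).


Step 1: Discard zero differences. Original n = 12; n_eff = number of nonzero differences = 12.
Nonzero differences (with sign): +5, +6, -6, -8, +2, +2, +3, -4, -5, +6, -9, +5
Step 2: Count signs: positive = 7, negative = 5.
Step 3: Under H0: P(positive) = 0.5, so the number of positives S ~ Bin(12, 0.5).
Step 4: Two-sided exact p-value = sum of Bin(12,0.5) probabilities at or below the observed probability = 0.774414.
Step 5: alpha = 0.05. fail to reject H0.

n_eff = 12, pos = 7, neg = 5, p = 0.774414, fail to reject H0.


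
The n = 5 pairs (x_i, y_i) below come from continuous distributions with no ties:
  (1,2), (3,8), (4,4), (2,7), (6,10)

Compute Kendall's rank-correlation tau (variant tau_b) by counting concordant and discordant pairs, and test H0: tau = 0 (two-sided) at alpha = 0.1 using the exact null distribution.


Step 1: Enumerate the 10 unordered pairs (i,j) with i<j and classify each by sign(x_j-x_i) * sign(y_j-y_i).
  (1,2):dx=+2,dy=+6->C; (1,3):dx=+3,dy=+2->C; (1,4):dx=+1,dy=+5->C; (1,5):dx=+5,dy=+8->C
  (2,3):dx=+1,dy=-4->D; (2,4):dx=-1,dy=-1->C; (2,5):dx=+3,dy=+2->C; (3,4):dx=-2,dy=+3->D
  (3,5):dx=+2,dy=+6->C; (4,5):dx=+4,dy=+3->C
Step 2: C = 8, D = 2, total pairs = 10.
Step 3: tau = (C - D)/(n(n-1)/2) = (8 - 2)/10 = 0.600000.
Step 4: Exact two-sided p-value (enumerate n! = 120 permutations of y under H0): p = 0.233333.
Step 5: alpha = 0.1. fail to reject H0.

tau_b = 0.6000 (C=8, D=2), p = 0.233333, fail to reject H0.


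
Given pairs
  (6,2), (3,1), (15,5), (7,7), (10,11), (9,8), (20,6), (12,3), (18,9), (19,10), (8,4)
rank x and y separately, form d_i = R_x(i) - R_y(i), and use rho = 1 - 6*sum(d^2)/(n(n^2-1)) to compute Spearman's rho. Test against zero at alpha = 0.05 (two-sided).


Step 1: Rank x and y separately (midranks; no ties here).
rank(x): 6->2, 3->1, 15->8, 7->3, 10->6, 9->5, 20->11, 12->7, 18->9, 19->10, 8->4
rank(y): 2->2, 1->1, 5->5, 7->7, 11->11, 8->8, 6->6, 3->3, 9->9, 10->10, 4->4
Step 2: d_i = R_x(i) - R_y(i); compute d_i^2.
  (2-2)^2=0, (1-1)^2=0, (8-5)^2=9, (3-7)^2=16, (6-11)^2=25, (5-8)^2=9, (11-6)^2=25, (7-3)^2=16, (9-9)^2=0, (10-10)^2=0, (4-4)^2=0
sum(d^2) = 100.
Step 3: rho = 1 - 6*100 / (11*(11^2 - 1)) = 1 - 600/1320 = 0.545455.
Step 4: Under H0, t = rho * sqrt((n-2)/(1-rho^2)) = 1.9524 ~ t(9).
Step 5: Two-sided p-value from the t-distribution with 9 df = 0.082651.
Step 6: alpha = 0.05. fail to reject H0.

rho = 0.5455, p = 0.082651, fail to reject H0 at alpha = 0.05.


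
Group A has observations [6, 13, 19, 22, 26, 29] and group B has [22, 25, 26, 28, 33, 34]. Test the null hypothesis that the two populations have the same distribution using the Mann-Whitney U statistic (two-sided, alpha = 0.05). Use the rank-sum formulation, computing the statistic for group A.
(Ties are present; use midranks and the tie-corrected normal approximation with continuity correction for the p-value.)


Step 1: Combine and sort all 12 observations; assign midranks.
sorted (value, group): (6,X), (13,X), (19,X), (22,X), (22,Y), (25,Y), (26,X), (26,Y), (28,Y), (29,X), (33,Y), (34,Y)
ranks: 6->1, 13->2, 19->3, 22->4.5, 22->4.5, 25->6, 26->7.5, 26->7.5, 28->9, 29->10, 33->11, 34->12
Step 2: Rank sum for X: R1 = 1 + 2 + 3 + 4.5 + 7.5 + 10 = 28.
Step 3: U_X = R1 - n1(n1+1)/2 = 28 - 6*7/2 = 28 - 21 = 7.
       U_Y = n1*n2 - U_X = 36 - 7 = 29.
Step 4: Ties are present, so use the tie-corrected normal approximation (with continuity correction) for the p-value.
Step 5: p-value = 0.091554; compare to alpha = 0.05. fail to reject H0.

U_X = 7, p = 0.091554, fail to reject H0 at alpha = 0.05.


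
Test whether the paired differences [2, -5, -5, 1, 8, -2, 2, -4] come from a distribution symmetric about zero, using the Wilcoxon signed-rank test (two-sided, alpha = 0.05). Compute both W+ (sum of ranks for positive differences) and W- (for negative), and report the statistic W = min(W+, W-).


Step 1: Drop any zero differences (none here) and take |d_i|.
|d| = [2, 5, 5, 1, 8, 2, 2, 4]
Step 2: Midrank |d_i| (ties get averaged ranks).
ranks: |2|->3, |5|->6.5, |5|->6.5, |1|->1, |8|->8, |2|->3, |2|->3, |4|->5
Step 3: Attach original signs; sum ranks with positive sign and with negative sign.
W+ = 3 + 1 + 8 + 3 = 15
W- = 6.5 + 6.5 + 3 + 5 = 21
(Check: W+ + W- = 36 should equal n(n+1)/2 = 36.)
Step 4: Test statistic W = min(W+, W-) = 15.
Step 5: Ties in |d|, so use the tie-corrected normal approximation.
        E[W] = n(n+1)/4 = 8*9/4 = 18.
        Tie groups: |d|=2 (t=3), |d|=5 (t=2); sum(t^3 - t) = 30.
        Var[W] = n(n+1)(2n+1)/24 - sum(t^3-t)/48 = 1224/24 - 30/48 = 50.375.
        z = (W - E[W]) / sqrt(Var[W]) = (15 - 18) / 7.0975 = -0.4227.
        Two-sided p = 2*Phi(z) = 0.672527.
Step 6: alpha = 0.05. fail to reject H0.

W+ = 15, W- = 21, W = min = 15, p = 0.672527, fail to reject H0.


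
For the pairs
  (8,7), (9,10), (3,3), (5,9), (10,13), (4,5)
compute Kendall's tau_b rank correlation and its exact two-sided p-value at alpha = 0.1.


Step 1: Enumerate the 15 unordered pairs (i,j) with i<j and classify each by sign(x_j-x_i) * sign(y_j-y_i).
  (1,2):dx=+1,dy=+3->C; (1,3):dx=-5,dy=-4->C; (1,4):dx=-3,dy=+2->D; (1,5):dx=+2,dy=+6->C
  (1,6):dx=-4,dy=-2->C; (2,3):dx=-6,dy=-7->C; (2,4):dx=-4,dy=-1->C; (2,5):dx=+1,dy=+3->C
  (2,6):dx=-5,dy=-5->C; (3,4):dx=+2,dy=+6->C; (3,5):dx=+7,dy=+10->C; (3,6):dx=+1,dy=+2->C
  (4,5):dx=+5,dy=+4->C; (4,6):dx=-1,dy=-4->C; (5,6):dx=-6,dy=-8->C
Step 2: C = 14, D = 1, total pairs = 15.
Step 3: tau = (C - D)/(n(n-1)/2) = (14 - 1)/15 = 0.866667.
Step 4: Exact two-sided p-value (enumerate n! = 720 permutations of y under H0): p = 0.016667.
Step 5: alpha = 0.1. reject H0.

tau_b = 0.8667 (C=14, D=1), p = 0.016667, reject H0.


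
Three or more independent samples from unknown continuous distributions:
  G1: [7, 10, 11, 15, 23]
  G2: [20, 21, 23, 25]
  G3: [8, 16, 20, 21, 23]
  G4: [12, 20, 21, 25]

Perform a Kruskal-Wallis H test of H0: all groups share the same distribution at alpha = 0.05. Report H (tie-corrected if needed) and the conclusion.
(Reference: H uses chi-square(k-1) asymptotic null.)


Step 1: Combine all N = 18 observations and assign midranks.
sorted (value, group, rank): (7,G1,1), (8,G3,2), (10,G1,3), (11,G1,4), (12,G4,5), (15,G1,6), (16,G3,7), (20,G2,9), (20,G3,9), (20,G4,9), (21,G2,12), (21,G3,12), (21,G4,12), (23,G1,15), (23,G2,15), (23,G3,15), (25,G2,17.5), (25,G4,17.5)
Step 2: Sum ranks within each group.
R_1 = 29 (n_1 = 5)
R_2 = 53.5 (n_2 = 4)
R_3 = 45 (n_3 = 5)
R_4 = 43.5 (n_4 = 4)
Step 3: H = 12/(N(N+1)) * sum(R_i^2/n_i) - 3(N+1)
     = 12/(18*19) * (29^2/5 + 53.5^2/4 + 45^2/5 + 43.5^2/4) - 3*19
     = 0.035088 * 1761.83 - 57
     = 4.818421.
Step 4: Ties present; correction factor C = 1 - 78/(18^3 - 18) = 0.986584. Corrected H = 4.818421 / 0.986584 = 4.883944.
Step 5: Under H0, H ~ chi^2(3); p-value = 0.180495.
Step 6: alpha = 0.05. fail to reject H0.

H = 4.8839, df = 3, p = 0.180495, fail to reject H0.


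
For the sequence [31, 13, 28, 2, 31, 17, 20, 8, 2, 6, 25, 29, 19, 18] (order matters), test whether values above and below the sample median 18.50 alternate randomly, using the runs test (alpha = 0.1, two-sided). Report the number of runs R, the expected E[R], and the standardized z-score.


Step 1: Compute median = 18.50; label A = above, B = below.
Labels in order: ABABABABBBAAAB  (n_A = 7, n_B = 7)
Step 2: Count runs R = 10.
Step 3: Under H0 (random ordering), E[R] = 2*n_A*n_B/(n_A+n_B) + 1 = 2*7*7/14 + 1 = 8.0000.
        Var[R] = 2*n_A*n_B*(2*n_A*n_B - n_A - n_B) / ((n_A+n_B)^2 * (n_A+n_B-1)) = 8232/2548 = 3.2308.
        SD[R] = 1.7974.
Step 4: Continuity-corrected z = (R - 0.5 - E[R]) / SD[R] = (10 - 0.5 - 8.0000) / 1.7974 = 0.8345.
Step 5: Two-sided p-value via normal approximation = 2*(1 - Phi(|z|)) = 0.403986.
Step 6: alpha = 0.1. fail to reject H0.

R = 10, z = 0.8345, p = 0.403986, fail to reject H0.


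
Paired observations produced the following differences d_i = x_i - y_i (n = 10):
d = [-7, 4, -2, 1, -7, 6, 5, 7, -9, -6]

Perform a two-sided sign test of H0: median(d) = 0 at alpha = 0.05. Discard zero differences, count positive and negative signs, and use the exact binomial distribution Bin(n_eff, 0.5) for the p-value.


Step 1: Discard zero differences. Original n = 10; n_eff = number of nonzero differences = 10.
Nonzero differences (with sign): -7, +4, -2, +1, -7, +6, +5, +7, -9, -6
Step 2: Count signs: positive = 5, negative = 5.
Step 3: Under H0: P(positive) = 0.5, so the number of positives S ~ Bin(10, 0.5).
Step 4: Two-sided exact p-value = sum of Bin(10,0.5) probabilities at or below the observed probability = 1.000000.
Step 5: alpha = 0.05. fail to reject H0.

n_eff = 10, pos = 5, neg = 5, p = 1.000000, fail to reject H0.


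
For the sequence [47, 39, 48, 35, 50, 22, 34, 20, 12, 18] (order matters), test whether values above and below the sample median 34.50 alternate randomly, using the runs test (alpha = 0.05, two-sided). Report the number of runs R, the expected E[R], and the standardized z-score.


Step 1: Compute median = 34.50; label A = above, B = below.
Labels in order: AAAAABBBBB  (n_A = 5, n_B = 5)
Step 2: Count runs R = 2.
Step 3: Under H0 (random ordering), E[R] = 2*n_A*n_B/(n_A+n_B) + 1 = 2*5*5/10 + 1 = 6.0000.
        Var[R] = 2*n_A*n_B*(2*n_A*n_B - n_A - n_B) / ((n_A+n_B)^2 * (n_A+n_B-1)) = 2000/900 = 2.2222.
        SD[R] = 1.4907.
Step 4: Continuity-corrected z = (R + 0.5 - E[R]) / SD[R] = (2 + 0.5 - 6.0000) / 1.4907 = -2.3479.
Step 5: Two-sided p-value via normal approximation = 2*(1 - Phi(|z|)) = 0.018881.
Step 6: alpha = 0.05. reject H0.

R = 2, z = -2.3479, p = 0.018881, reject H0.


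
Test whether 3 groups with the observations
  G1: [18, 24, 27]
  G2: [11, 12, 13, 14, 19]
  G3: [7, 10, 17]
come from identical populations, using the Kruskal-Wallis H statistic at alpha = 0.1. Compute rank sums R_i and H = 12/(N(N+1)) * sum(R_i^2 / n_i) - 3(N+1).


Step 1: Combine all N = 11 observations and assign midranks.
sorted (value, group, rank): (7,G3,1), (10,G3,2), (11,G2,3), (12,G2,4), (13,G2,5), (14,G2,6), (17,G3,7), (18,G1,8), (19,G2,9), (24,G1,10), (27,G1,11)
Step 2: Sum ranks within each group.
R_1 = 29 (n_1 = 3)
R_2 = 27 (n_2 = 5)
R_3 = 10 (n_3 = 3)
Step 3: H = 12/(N(N+1)) * sum(R_i^2/n_i) - 3(N+1)
     = 12/(11*12) * (29^2/3 + 27^2/5 + 10^2/3) - 3*12
     = 0.090909 * 459.467 - 36
     = 5.769697.
Step 4: No ties, so H is used without correction.
Step 5: Under H0, H ~ chi^2(2); p-value = 0.055863.
Step 6: alpha = 0.1. reject H0.

H = 5.7697, df = 2, p = 0.055863, reject H0.


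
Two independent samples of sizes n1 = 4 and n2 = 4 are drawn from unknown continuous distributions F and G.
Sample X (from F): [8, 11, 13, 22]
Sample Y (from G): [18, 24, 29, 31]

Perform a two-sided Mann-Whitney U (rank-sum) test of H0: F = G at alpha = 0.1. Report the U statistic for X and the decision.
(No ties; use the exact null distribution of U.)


Step 1: Combine and sort all 8 observations; assign midranks.
sorted (value, group): (8,X), (11,X), (13,X), (18,Y), (22,X), (24,Y), (29,Y), (31,Y)
ranks: 8->1, 11->2, 13->3, 18->4, 22->5, 24->6, 29->7, 31->8
Step 2: Rank sum for X: R1 = 1 + 2 + 3 + 5 = 11.
Step 3: U_X = R1 - n1(n1+1)/2 = 11 - 4*5/2 = 11 - 10 = 1.
       U_Y = n1*n2 - U_X = 16 - 1 = 15.
Step 4: No ties, so the exact null distribution of U (based on enumerating the C(8,4) = 70 equally likely rank assignments) gives the two-sided p-value.
Step 5: p-value = 0.057143; compare to alpha = 0.1. reject H0.

U_X = 1, p = 0.057143, reject H0 at alpha = 0.1.
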